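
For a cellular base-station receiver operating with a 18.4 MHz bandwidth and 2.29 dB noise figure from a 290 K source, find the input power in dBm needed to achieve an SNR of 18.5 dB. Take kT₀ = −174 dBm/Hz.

Sensitivity = −174 + 10 log₁₀(B) + NF + SNR_min
= −174 + 72.65 + 2.29 + 18.5
= −80.56 dBm → −80.6 dBm

−80.6 dBm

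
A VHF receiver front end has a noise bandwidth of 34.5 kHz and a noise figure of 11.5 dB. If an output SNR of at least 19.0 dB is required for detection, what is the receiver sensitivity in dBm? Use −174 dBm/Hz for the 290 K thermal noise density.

Sensitivity = −174 + 10 log₁₀(B) + NF + SNR_min
= −174 + 45.38 + 11.5 + 19.0
= −98.12 dBm → −98.1 dBm

−98.1 dBm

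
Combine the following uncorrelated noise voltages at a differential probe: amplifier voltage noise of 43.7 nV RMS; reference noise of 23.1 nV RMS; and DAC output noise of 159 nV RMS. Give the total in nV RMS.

Uncorrelated sources add in power (mean-square): V_tot = √(ΣV_i²)
V_tot = √[(4.37×10⁻⁸)² + (2.31×10⁻⁸)² + (1.59×10⁻⁷)²] = 1.67×10⁻⁷ V = 167 nV

167 nV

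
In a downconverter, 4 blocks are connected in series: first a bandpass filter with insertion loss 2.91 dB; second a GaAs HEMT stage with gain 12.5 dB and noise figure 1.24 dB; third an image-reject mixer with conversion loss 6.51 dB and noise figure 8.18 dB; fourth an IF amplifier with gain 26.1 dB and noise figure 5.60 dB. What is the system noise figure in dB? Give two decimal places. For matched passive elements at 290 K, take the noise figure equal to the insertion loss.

Convert to linear (a loss of L dB is a gain of −L dB): F_i = 10^(NF_i/10), G_i = 10^(G_i,dB/10)
  Stage 1: F_1 = 10^(2.91/10) = 1.954, G_1 = 10^(−2.91/10) = 0.5117
  Stage 2: F_2 = 10^(1.24/10) = 1.330, G_2 = 10^(12.5/10) = 17.78
  Stage 3: F_3 = 10^(8.18/10) = 6.577, G_3 = 10^(−6.51/10) = 0.2234
  Stage 4: F_4 = 10^(5.60/10) = 3.631, G_4 = 10^(26.1/10) = 407.4
Friis cascade:
  F = 1.954 + (1.330 − 1)/0.5117 + (6.577 − 1)/9.099 + (3.631 − 1)/2.032 = 4.507
NF = 10 log₁₀(4.507) = 6.54 dB

6.54 dB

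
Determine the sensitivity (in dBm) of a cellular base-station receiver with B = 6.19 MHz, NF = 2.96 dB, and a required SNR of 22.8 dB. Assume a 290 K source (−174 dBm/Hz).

−80.3 dBm

Sensitivity = −174 + 10 log₁₀(B) + NF + SNR_min
= −174 + 67.92 + 2.96 + 22.8
= −80.32 dBm → −80.3 dBm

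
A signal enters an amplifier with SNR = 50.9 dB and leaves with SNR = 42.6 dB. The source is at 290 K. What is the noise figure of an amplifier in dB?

NF (dB) = SNR_in(dB) − SNR_out(dB) when the source is at T₀
NF = 50.9 − 42.6 = 8.3 dB

8.3 dB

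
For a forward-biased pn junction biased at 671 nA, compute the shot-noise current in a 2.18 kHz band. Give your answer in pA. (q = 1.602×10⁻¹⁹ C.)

I_n = √(2qI·B)
2qI·B = 2 × 1.602×10⁻¹⁹ × 6.71×10⁻⁷ × 2.18×10³ = 4.69×10⁻²² A²
I_n = √(4.69×10⁻²²) = 2.16×10⁻¹¹ A = 21.6 pA

21.6 pA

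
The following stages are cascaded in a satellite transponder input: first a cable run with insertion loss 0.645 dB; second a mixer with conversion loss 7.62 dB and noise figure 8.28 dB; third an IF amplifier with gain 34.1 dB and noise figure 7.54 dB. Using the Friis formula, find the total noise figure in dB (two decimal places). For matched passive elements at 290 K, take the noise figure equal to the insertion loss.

15.93 dB

Convert to linear (a loss of L dB is a gain of −L dB): F_i = 10^(NF_i/10), G_i = 10^(G_i,dB/10)
  Stage 1: F_1 = 10^(0.645/10) = 1.160, G_1 = 10^(−0.645/10) = 0.8620
  Stage 2: F_2 = 10^(8.28/10) = 6.730, G_2 = 10^(−7.62/10) = 0.1730
  Stage 3: F_3 = 10^(7.54/10) = 5.675, G_3 = 10^(34.1/10) = 2570
Friis cascade:
  F = 1.160 + (6.730 − 1)/0.8620 + (5.675 − 1)/0.1491 = 39.16
NF = 10 log₁₀(39.16) = 15.93 dB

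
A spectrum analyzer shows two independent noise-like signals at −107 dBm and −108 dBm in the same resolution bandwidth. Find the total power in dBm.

Convert to linear, add, convert back:
P₁ = 2.00×10⁻¹⁴ W, P₂ = 1.58×10⁻¹⁴ W
P_tot = 3.58×10⁻¹⁴ W → 10 log₁₀(P_tot / 10⁻³) = −104.5 dBm

−104.5 dBm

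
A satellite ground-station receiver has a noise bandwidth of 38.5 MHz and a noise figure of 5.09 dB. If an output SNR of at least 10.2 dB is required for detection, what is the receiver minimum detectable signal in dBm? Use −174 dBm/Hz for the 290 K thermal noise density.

Sensitivity = −174 + 10 log₁₀(B) + NF + SNR_min
= −174 + 75.85 + 5.09 + 10.2
= −82.86 dBm → −82.9 dBm

−82.9 dBm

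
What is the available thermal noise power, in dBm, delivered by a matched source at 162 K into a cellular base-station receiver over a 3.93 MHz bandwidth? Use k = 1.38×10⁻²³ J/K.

−110.6 dBm

P_n = kTB = 1.38×10⁻²³ × 162 × 3.93×10⁶ = 8.79×10⁻¹⁵ W
In dBm: 10 log₁₀(8.79×10⁻¹⁵ / 10⁻³) = −110.6 dBm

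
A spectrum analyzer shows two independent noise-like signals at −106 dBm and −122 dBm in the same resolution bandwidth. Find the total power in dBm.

−105.9 dBm

Convert to linear, add, convert back:
P₁ = 2.51×10⁻¹⁴ W, P₂ = 6.31×10⁻¹⁶ W
P_tot = 2.57×10⁻¹⁴ W → 10 log₁₀(P_tot / 10⁻³) = −105.9 dBm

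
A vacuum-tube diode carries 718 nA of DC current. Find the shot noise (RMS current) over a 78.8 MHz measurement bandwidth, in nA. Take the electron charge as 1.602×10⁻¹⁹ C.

I_n = √(2qI·B)
2qI·B = 2 × 1.602×10⁻¹⁹ × 7.18×10⁻⁷ × 7.88×10⁷ = 1.81×10⁻¹⁷ A²
I_n = √(1.81×10⁻¹⁷) = 4.26×10⁻⁹ A = 4.26 nA

4.26 nA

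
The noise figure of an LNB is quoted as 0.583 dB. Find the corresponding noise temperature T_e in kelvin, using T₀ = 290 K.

F = 10^(0.583/10) = 1.14367
T_e = (F − 1)·T₀ = (1.14367 − 1) × 290 = 41.7 K

41.7 K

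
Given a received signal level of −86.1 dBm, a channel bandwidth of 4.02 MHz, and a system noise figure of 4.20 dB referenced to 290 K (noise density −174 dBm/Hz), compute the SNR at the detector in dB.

17.7 dB

Noise floor: N = −174 + 10 log₁₀(B) + NF
10 log₁₀(4.02×10⁶) = 66.04 dB
N = −174 + 66.04 + 4.20 = −103.76 dBm
SNR = P_sig − N = −86.1 − (−103.76) = 17.66 dB → 17.7 dB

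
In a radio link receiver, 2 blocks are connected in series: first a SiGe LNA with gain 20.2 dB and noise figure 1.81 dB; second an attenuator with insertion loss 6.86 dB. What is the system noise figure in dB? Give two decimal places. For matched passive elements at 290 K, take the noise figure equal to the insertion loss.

1.91 dB

Convert to linear (a loss of L dB is a gain of −L dB): F_i = 10^(NF_i/10), G_i = 10^(G_i,dB/10)
  Stage 1: F_1 = 10^(1.81/10) = 1.517, G_1 = 10^(20.2/10) = 104.7
  Stage 2: F_2 = 10^(6.86/10) = 4.853, G_2 = 10^(−6.86/10) = 0.2061
Friis cascade:
  F = 1.517 + (4.853 − 1)/104.7 = 1.554
NF = 10 log₁₀(1.554) = 1.91 dB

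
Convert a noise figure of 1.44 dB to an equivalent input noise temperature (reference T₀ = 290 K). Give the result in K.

114 K

F = 10^(1.44/10) = 1.39316
T_e = (F − 1)·T₀ = (1.39316 − 1) × 290 = 114 K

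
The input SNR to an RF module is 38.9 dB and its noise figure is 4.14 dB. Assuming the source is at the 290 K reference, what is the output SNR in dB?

34.76 dB

By definition F = SNR_in/SNR_out, so in dB: SNR_out = SNR_in − NF
SNR_out = 38.9 − 4.14 = 34.76 dB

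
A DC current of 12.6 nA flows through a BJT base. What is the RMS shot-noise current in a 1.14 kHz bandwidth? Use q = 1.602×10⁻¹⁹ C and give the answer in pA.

I_n = √(2qI·B)
2qI·B = 2 × 1.602×10⁻¹⁹ × 1.26×10⁻⁸ × 1.14×10³ = 4.60×10⁻²⁴ A²
I_n = √(4.60×10⁻²⁴) = 2.15×10⁻¹² A = 2.15 pA

2.15 pA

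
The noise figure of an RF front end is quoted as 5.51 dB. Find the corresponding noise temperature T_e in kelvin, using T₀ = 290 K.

F = 10^(5.51/10) = 3.55631
T_e = (F − 1)·T₀ = (3.55631 − 1) × 290 = 741 K

741 K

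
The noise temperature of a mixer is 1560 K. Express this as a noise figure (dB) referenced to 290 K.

F = 1 + T_e/T₀ = 1 + 1560/290 = 6.37931
NF = 10 log₁₀(6.37931) = 8.05 dB

8.05 dB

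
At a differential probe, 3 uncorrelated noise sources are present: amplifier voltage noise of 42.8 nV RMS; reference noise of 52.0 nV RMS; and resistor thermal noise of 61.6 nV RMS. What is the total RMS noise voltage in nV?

91.3 nV

Uncorrelated sources add in power (mean-square): V_tot = √(ΣV_i²)
V_tot = √[(4.28×10⁻⁸)² + (5.20×10⁻⁸)² + (6.16×10⁻⁸)²] = 9.13×10⁻⁸ V = 91.3 nV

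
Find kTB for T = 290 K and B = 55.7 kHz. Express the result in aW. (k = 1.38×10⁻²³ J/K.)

223 aW

P_n = kTB = 1.38×10⁻²³ × 290 × 5.57×10⁴ = 2.23×10⁻¹⁶ W = 223 aW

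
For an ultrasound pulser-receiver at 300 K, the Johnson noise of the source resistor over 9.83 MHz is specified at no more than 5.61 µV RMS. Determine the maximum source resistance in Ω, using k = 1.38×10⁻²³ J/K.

193 Ω

Johnson–Nyquist: V_n = √(4kTRB) ⇒ R = V_n² / (4kTB)
4kTB = 4 × 1.38×10⁻²³ × 300 × 9.83×10⁶ = 1.63×10⁻¹³
R = (5.61×10⁻⁶)² / 1.63×10⁻¹³ = 1.93×10² Ω = 193 Ω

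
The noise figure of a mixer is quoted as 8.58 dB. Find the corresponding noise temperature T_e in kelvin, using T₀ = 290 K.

F = 10^(8.58/10) = 7.21107
T_e = (F − 1)·T₀ = (7.21107 − 1) × 290 = 1801 K

1801 K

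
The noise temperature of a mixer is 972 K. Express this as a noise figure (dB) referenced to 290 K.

6.39 dB

F = 1 + T_e/T₀ = 1 + 972/290 = 4.35172
NF = 10 log₁₀(4.35172) = 6.39 dB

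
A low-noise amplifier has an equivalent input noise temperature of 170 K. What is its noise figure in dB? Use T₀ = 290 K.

2.00 dB

F = 1 + T_e/T₀ = 1 + 170/290 = 1.58621
NF = 10 log₁₀(1.58621) = 2.00 dB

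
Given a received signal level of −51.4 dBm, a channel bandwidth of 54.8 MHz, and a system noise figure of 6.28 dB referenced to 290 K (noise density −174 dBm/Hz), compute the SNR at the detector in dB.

Noise floor: N = −174 + 10 log₁₀(B) + NF
10 log₁₀(5.48×10⁷) = 77.39 dB
N = −174 + 77.39 + 6.28 = −90.33 dBm
SNR = P_sig − N = −51.4 − (−90.33) = 38.93 dB → 38.9 dB

38.9 dB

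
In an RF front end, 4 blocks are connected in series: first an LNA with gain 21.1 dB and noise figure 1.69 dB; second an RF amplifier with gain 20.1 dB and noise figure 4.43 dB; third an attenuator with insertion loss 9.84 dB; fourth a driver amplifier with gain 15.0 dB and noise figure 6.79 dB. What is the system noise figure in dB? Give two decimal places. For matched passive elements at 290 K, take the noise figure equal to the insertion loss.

Convert to linear (a loss of L dB is a gain of −L dB): F_i = 10^(NF_i/10), G_i = 10^(G_i,dB/10)
  Stage 1: F_1 = 10^(1.69/10) = 1.476, G_1 = 10^(21.1/10) = 128.8
  Stage 2: F_2 = 10^(4.43/10) = 2.773, G_2 = 10^(20.1/10) = 102.3
  Stage 3: F_3 = 10^(9.84/10) = 9.638, G_3 = 10^(−9.84/10) = 0.1038
  Stage 4: F_4 = 10^(6.79/10) = 4.775, G_4 = 10^(15.0/10) = 31.62
Friis cascade:
  F = 1.476 + (2.773 − 1)/128.8 + (9.638 − 1)/1.318×10⁴ + (4.775 − 1)/1368 = 1.493
NF = 10 log₁₀(1.493) = 1.74 dB

1.74 dB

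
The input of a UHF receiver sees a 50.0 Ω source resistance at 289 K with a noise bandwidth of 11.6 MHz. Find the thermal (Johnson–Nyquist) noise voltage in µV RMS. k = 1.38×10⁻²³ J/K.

V_n = √(4kTRB)
4kTRB = 4 × 1.38×10⁻²³ × 289 × 5.00×10¹ × 1.16×10⁷ = 9.25×10⁻¹² V²
V_n = √(9.25×10⁻¹²) = 3.04×10⁻⁶ V = 3.04 µV

3.04 µV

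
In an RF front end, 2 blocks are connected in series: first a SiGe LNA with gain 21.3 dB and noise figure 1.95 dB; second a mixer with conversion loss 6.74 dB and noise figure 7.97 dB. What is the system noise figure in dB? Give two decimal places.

2.06 dB

Convert to linear (a loss of L dB is a gain of −L dB): F_i = 10^(NF_i/10), G_i = 10^(G_i,dB/10)
  Stage 1: F_1 = 10^(1.95/10) = 1.567, G_1 = 10^(21.3/10) = 134.9
  Stage 2: F_2 = 10^(7.97/10) = 6.266, G_2 = 10^(−6.74/10) = 0.2118
Friis cascade:
  F = 1.567 + (6.266 − 1)/134.9 = 1.606
NF = 10 log₁₀(1.606) = 2.06 dB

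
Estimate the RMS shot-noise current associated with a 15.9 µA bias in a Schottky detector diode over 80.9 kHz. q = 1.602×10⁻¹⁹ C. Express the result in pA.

I_n = √(2qI·B)
2qI·B = 2 × 1.602×10⁻¹⁹ × 1.59×10⁻⁵ × 8.09×10⁴ = 4.12×10⁻¹⁹ A²
I_n = √(4.12×10⁻¹⁹) = 6.42×10⁻¹⁰ A = 642 pA

642 pA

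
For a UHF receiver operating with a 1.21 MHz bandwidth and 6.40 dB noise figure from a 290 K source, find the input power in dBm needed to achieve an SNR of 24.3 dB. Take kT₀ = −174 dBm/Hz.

−82.5 dBm

Sensitivity = −174 + 10 log₁₀(B) + NF + SNR_min
= −174 + 60.83 + 6.40 + 24.3
= −82.47 dBm → −82.5 dBm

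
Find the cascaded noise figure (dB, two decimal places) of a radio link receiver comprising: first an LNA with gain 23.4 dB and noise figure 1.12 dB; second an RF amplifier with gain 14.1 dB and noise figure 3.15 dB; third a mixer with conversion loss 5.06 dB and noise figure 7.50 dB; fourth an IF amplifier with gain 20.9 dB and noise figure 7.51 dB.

Convert to linear (a loss of L dB is a gain of −L dB): F_i = 10^(NF_i/10), G_i = 10^(G_i,dB/10)
  Stage 1: F_1 = 10^(1.12/10) = 1.294, G_1 = 10^(23.4/10) = 218.8
  Stage 2: F_2 = 10^(3.15/10) = 2.065, G_2 = 10^(14.1/10) = 25.70
  Stage 3: F_3 = 10^(7.50/10) = 5.623, G_3 = 10^(−5.06/10) = 0.3119
  Stage 4: F_4 = 10^(7.51/10) = 5.636, G_4 = 10^(20.9/10) = 123.0
Friis cascade:
  F = 1.294 + (2.065 − 1)/218.8 + (5.623 − 1)/5623 + (5.636 − 1)/1754 = 1.303
NF = 10 log₁₀(1.303) = 1.15 dB

1.15 dB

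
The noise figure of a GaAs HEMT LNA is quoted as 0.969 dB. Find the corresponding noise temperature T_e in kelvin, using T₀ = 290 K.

F = 10^(0.969/10) = 1.24997
T_e = (F − 1)·T₀ = (1.24997 − 1) × 290 = 72.5 K

72.5 K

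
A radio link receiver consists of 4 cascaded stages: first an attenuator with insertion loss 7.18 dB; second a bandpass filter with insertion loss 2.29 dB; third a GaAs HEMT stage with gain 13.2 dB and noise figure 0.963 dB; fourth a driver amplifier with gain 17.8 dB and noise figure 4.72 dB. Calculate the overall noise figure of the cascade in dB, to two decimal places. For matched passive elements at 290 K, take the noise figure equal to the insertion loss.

10.75 dB

Convert to linear (a loss of L dB is a gain of −L dB): F_i = 10^(NF_i/10), G_i = 10^(G_i,dB/10)
  Stage 1: F_1 = 10^(7.18/10) = 5.224, G_1 = 10^(−7.18/10) = 0.1914
  Stage 2: F_2 = 10^(2.29/10) = 1.694, G_2 = 10^(−2.29/10) = 0.5902
  Stage 3: F_3 = 10^(0.963/10) = 1.248, G_3 = 10^(13.2/10) = 20.89
  Stage 4: F_4 = 10^(4.72/10) = 2.965, G_4 = 10^(17.8/10) = 60.26
Friis cascade:
  F = 5.224 + (1.694 − 1)/0.1914 + (1.248 − 1)/0.1130 + (2.965 − 1)/2.360 = 11.88
NF = 10 log₁₀(11.88) = 10.75 dB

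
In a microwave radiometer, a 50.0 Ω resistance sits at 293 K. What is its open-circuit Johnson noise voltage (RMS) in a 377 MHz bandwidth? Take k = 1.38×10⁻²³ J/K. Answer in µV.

V_n = √(4kTRB)
4kTRB = 4 × 1.38×10⁻²³ × 293 × 5.00×10¹ × 3.77×10⁸ = 3.05×10⁻¹⁰ V²
V_n = √(3.05×10⁻¹⁰) = 1.75×10⁻⁵ V = 17.5 µV

17.5 µV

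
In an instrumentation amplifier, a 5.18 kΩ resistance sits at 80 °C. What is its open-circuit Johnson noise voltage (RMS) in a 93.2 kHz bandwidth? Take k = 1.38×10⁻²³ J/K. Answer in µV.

T = 80 °C + 273.15 = 353.15 K
V_n = √(4kTRB)
4kTRB = 4 × 1.38×10⁻²³ × 353.15 × 5.18×10³ × 9.32×10⁴ = 9.41×10⁻¹² V²
V_n = √(9.41×10⁻¹²) = 3.07×10⁻⁶ V = 3.07 µV

3.07 µV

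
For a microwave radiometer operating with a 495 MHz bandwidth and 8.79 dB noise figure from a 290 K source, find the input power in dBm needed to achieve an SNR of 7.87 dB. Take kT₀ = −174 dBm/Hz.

Sensitivity = −174 + 10 log₁₀(B) + NF + SNR_min
= −174 + 86.95 + 8.79 + 7.87
= −70.39 dBm → −70.4 dBm

−70.4 dBm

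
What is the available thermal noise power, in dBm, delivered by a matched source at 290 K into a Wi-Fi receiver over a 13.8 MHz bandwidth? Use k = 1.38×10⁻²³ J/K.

P_n = kTB = 1.38×10⁻²³ × 290 × 1.38×10⁷ = 5.52×10⁻¹⁴ W
In dBm: 10 log₁₀(5.52×10⁻¹⁴ / 10⁻³) = −102.6 dBm

−102.6 dBm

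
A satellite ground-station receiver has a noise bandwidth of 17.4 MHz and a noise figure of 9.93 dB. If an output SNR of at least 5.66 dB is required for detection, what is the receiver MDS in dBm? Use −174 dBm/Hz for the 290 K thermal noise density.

−86.0 dBm

Sensitivity = −174 + 10 log₁₀(B) + NF + SNR_min
= −174 + 72.41 + 9.93 + 5.66
= −86.00 dBm → −86.0 dBm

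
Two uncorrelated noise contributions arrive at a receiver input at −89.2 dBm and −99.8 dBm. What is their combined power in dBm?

Convert to linear, add, convert back:
P₁ = 1.20×10⁻¹² W, P₂ = 1.05×10⁻¹³ W
P_tot = 1.31×10⁻¹² W → 10 log₁₀(P_tot / 10⁻³) = −88.8 dBm

−88.8 dBm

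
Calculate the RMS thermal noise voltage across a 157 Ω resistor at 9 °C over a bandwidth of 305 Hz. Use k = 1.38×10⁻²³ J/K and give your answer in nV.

27.3 nV

T = 9 °C + 273.15 = 282.15 K
V_n = √(4kTRB)
4kTRB = 4 × 1.38×10⁻²³ × 282.15 × 1.57×10² × 3.05×10² = 7.46×10⁻¹⁶ V²
V_n = √(7.46×10⁻¹⁶) = 2.73×10⁻⁸ V = 27.3 nV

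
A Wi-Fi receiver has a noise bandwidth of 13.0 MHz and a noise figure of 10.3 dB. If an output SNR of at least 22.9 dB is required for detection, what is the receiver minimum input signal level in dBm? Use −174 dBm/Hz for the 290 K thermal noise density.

Sensitivity = −174 + 10 log₁₀(B) + NF + SNR_min
= −174 + 71.14 + 10.3 + 22.9
= −69.66 dBm → −69.7 dBm

−69.7 dBm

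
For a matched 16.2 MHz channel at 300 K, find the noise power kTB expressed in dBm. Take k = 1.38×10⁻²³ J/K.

−101.7 dBm

P_n = kTB = 1.38×10⁻²³ × 300 × 1.62×10⁷ = 6.71×10⁻¹⁴ W
In dBm: 10 log₁₀(6.71×10⁻¹⁴ / 10⁻³) = −101.7 dBm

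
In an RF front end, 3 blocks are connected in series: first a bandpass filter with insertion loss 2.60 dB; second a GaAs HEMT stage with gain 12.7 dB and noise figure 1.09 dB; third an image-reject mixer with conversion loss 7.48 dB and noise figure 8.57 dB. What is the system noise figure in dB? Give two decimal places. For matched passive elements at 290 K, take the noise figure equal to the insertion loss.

4.69 dB

Convert to linear (a loss of L dB is a gain of −L dB): F_i = 10^(NF_i/10), G_i = 10^(G_i,dB/10)
  Stage 1: F_1 = 10^(2.60/10) = 1.820, G_1 = 10^(−2.60/10) = 0.5495
  Stage 2: F_2 = 10^(1.09/10) = 1.285, G_2 = 10^(12.7/10) = 18.62
  Stage 3: F_3 = 10^(8.57/10) = 7.194, G_3 = 10^(−7.48/10) = 0.1786
Friis cascade:
  F = 1.820 + (1.285 − 1)/0.5495 + (7.194 − 1)/10.23 = 2.944
NF = 10 log₁₀(2.944) = 4.69 dB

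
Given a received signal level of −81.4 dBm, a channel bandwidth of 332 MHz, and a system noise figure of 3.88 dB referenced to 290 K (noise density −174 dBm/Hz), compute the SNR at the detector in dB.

Noise floor: N = −174 + 10 log₁₀(B) + NF
10 log₁₀(3.32×10⁸) = 85.21 dB
N = −174 + 85.21 + 3.88 = −84.91 dBm
SNR = P_sig − N = −81.4 − (−84.91) = 3.51 dB → 3.5 dB

3.5 dB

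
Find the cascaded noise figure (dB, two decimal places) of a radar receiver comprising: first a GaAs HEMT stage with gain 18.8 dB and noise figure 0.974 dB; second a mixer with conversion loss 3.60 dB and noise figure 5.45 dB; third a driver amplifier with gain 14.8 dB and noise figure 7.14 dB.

1.49 dB

Convert to linear (a loss of L dB is a gain of −L dB): F_i = 10^(NF_i/10), G_i = 10^(G_i,dB/10)
  Stage 1: F_1 = 10^(0.974/10) = 1.251, G_1 = 10^(18.8/10) = 75.86
  Stage 2: F_2 = 10^(5.45/10) = 3.508, G_2 = 10^(−3.60/10) = 0.4365
  Stage 3: F_3 = 10^(7.14/10) = 5.176, G_3 = 10^(14.8/10) = 30.20
Friis cascade:
  F = 1.251 + (3.508 − 1)/75.86 + (5.176 − 1)/33.11 = 1.411
NF = 10 log₁₀(1.411) = 1.49 dB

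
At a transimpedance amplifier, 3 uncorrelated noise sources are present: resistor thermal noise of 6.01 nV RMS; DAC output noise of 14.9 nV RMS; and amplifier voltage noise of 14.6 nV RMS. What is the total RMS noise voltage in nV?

21.7 nV

Uncorrelated sources add in power (mean-square): V_tot = √(ΣV_i²)
V_tot = √[(6.01×10⁻⁹)² + (1.49×10⁻⁸)² + (1.46×10⁻⁸)²] = 2.17×10⁻⁸ V = 21.7 nV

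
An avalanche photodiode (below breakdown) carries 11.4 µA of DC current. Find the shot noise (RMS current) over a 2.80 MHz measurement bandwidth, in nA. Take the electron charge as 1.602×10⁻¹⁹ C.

3.20 nA

I_n = √(2qI·B)
2qI·B = 2 × 1.602×10⁻¹⁹ × 1.14×10⁻⁵ × 2.80×10⁶ = 1.02×10⁻¹⁷ A²
I_n = √(1.02×10⁻¹⁷) = 3.20×10⁻⁹ A = 3.20 nA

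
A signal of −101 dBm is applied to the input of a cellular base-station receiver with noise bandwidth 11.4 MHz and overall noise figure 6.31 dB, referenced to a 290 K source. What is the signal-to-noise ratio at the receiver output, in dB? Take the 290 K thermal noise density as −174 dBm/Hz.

Noise floor: N = −174 + 10 log₁₀(B) + NF
10 log₁₀(1.14×10⁷) = 70.57 dB
N = −174 + 70.57 + 6.31 = −97.12 dBm
SNR = P_sig − N = −101 − (−97.12) = −3.88 dB → −3.9 dB

−3.9 dB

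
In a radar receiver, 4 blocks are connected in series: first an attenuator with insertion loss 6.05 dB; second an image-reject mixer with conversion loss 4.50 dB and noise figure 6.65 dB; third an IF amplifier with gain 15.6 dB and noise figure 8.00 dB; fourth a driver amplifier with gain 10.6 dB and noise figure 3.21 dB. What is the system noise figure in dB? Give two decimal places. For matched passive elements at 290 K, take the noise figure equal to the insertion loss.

Convert to linear (a loss of L dB is a gain of −L dB): F_i = 10^(NF_i/10), G_i = 10^(G_i,dB/10)
  Stage 1: F_1 = 10^(6.05/10) = 4.027, G_1 = 10^(−6.05/10) = 0.2483
  Stage 2: F_2 = 10^(6.65/10) = 4.624, G_2 = 10^(−4.50/10) = 0.3548
  Stage 3: F_3 = 10^(8.00/10) = 6.310, G_3 = 10^(15.6/10) = 36.31
  Stage 4: F_4 = 10^(3.21/10) = 2.094, G_4 = 10^(10.6/10) = 11.48
Friis cascade:
  F = 4.027 + (4.624 − 1)/0.2483 + (6.310 − 1)/0.08810 + (2.094 − 1)/3.199 = 79.23
NF = 10 log₁₀(79.23) = 18.99 dB

18.99 dB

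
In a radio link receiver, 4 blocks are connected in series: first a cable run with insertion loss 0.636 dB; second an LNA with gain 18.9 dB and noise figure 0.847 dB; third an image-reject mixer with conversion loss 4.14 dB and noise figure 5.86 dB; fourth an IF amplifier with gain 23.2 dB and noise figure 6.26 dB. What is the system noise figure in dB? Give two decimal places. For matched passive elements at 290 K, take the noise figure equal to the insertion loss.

Convert to linear (a loss of L dB is a gain of −L dB): F_i = 10^(NF_i/10), G_i = 10^(G_i,dB/10)
  Stage 1: F_1 = 10^(0.636/10) = 1.158, G_1 = 10^(−0.636/10) = 0.8638
  Stage 2: F_2 = 10^(0.847/10) = 1.215, G_2 = 10^(18.9/10) = 77.62
  Stage 3: F_3 = 10^(5.86/10) = 3.855, G_3 = 10^(−4.14/10) = 0.3855
  Stage 4: F_4 = 10^(6.26/10) = 4.227, G_4 = 10^(23.2/10) = 208.9
Friis cascade:
  F = 1.158 + (1.215 − 1)/0.8638 + (3.855 − 1)/67.05 + (4.227 − 1)/25.85 = 1.574
NF = 10 log₁₀(1.574) = 1.97 dB

1.97 dB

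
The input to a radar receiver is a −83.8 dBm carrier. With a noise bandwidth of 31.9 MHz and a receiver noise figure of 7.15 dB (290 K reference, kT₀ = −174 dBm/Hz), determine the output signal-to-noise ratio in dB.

Noise floor: N = −174 + 10 log₁₀(B) + NF
10 log₁₀(3.19×10⁷) = 75.04 dB
N = −174 + 75.04 + 7.15 = −91.81 dBm
SNR = P_sig − N = −83.8 − (−91.81) = 8.01 dB → 8.0 dB

8.0 dB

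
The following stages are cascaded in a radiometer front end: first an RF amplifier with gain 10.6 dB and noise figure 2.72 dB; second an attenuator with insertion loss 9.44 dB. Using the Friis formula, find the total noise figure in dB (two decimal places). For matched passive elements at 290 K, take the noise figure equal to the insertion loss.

4.06 dB

Convert to linear (a loss of L dB is a gain of −L dB): F_i = 10^(NF_i/10), G_i = 10^(G_i,dB/10)
  Stage 1: F_1 = 10^(2.72/10) = 1.871, G_1 = 10^(10.6/10) = 11.48
  Stage 2: F_2 = 10^(9.44/10) = 8.790, G_2 = 10^(−9.44/10) = 0.1138
Friis cascade:
  F = 1.871 + (8.790 − 1)/11.48 = 2.549
NF = 10 log₁₀(2.549) = 4.06 dB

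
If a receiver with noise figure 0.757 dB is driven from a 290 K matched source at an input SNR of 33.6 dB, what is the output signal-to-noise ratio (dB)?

By definition F = SNR_in/SNR_out, so in dB: SNR_out = SNR_in − NF
SNR_out = 33.6 − 0.757 = 32.843 dB

32.843 dB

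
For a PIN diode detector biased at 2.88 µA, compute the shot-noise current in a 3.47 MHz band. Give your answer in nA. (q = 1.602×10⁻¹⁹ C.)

1.79 nA

I_n = √(2qI·B)
2qI·B = 2 × 1.602×10⁻¹⁹ × 2.88×10⁻⁶ × 3.47×10⁶ = 3.20×10⁻¹⁸ A²
I_n = √(3.20×10⁻¹⁸) = 1.79×10⁻⁹ A = 1.79 nA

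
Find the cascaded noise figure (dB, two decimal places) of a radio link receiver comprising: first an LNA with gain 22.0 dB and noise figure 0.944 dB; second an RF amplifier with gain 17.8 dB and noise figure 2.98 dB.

0.97 dB

Convert to linear (a loss of L dB is a gain of −L dB): F_i = 10^(NF_i/10), G_i = 10^(G_i,dB/10)
  Stage 1: F_1 = 10^(0.944/10) = 1.243, G_1 = 10^(22.0/10) = 158.5
  Stage 2: F_2 = 10^(2.98/10) = 1.986, G_2 = 10^(17.8/10) = 60.26
Friis cascade:
  F = 1.243 + (1.986 − 1)/158.5 = 1.249
NF = 10 log₁₀(1.249) = 0.97 dB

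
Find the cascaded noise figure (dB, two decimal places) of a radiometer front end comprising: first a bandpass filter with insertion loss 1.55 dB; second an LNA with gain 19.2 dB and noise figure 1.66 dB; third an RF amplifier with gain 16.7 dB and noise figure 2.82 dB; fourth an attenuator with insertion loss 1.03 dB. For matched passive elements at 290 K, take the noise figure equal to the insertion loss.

Convert to linear (a loss of L dB is a gain of −L dB): F_i = 10^(NF_i/10), G_i = 10^(G_i,dB/10)
  Stage 1: F_1 = 10^(1.55/10) = 1.429, G_1 = 10^(−1.55/10) = 0.6998
  Stage 2: F_2 = 10^(1.66/10) = 1.466, G_2 = 10^(19.2/10) = 83.18
  Stage 3: F_3 = 10^(2.82/10) = 1.914, G_3 = 10^(16.7/10) = 46.77
  Stage 4: F_4 = 10^(1.03/10) = 1.268, G_4 = 10^(−1.03/10) = 0.7889
Friis cascade:
  F = 1.429 + (1.466 − 1)/0.6998 + (1.914 − 1)/58.21 + (1.268 − 1)/2723 = 2.110
NF = 10 log₁₀(2.110) = 3.24 dB

3.24 dB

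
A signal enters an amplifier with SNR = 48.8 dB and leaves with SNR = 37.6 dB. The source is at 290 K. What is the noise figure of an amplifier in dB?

NF (dB) = SNR_in(dB) − SNR_out(dB) when the source is at T₀
NF = 48.8 − 37.6 = 11.2 dB

11.2 dB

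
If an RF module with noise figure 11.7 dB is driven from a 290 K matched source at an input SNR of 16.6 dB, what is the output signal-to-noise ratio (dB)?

By definition F = SNR_in/SNR_out, so in dB: SNR_out = SNR_in − NF
SNR_out = 16.6 − 11.7 = 4.9 dB

4.9 dB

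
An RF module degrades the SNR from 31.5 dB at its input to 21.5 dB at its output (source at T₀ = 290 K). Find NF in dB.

NF (dB) = SNR_in(dB) − SNR_out(dB) when the source is at T₀
NF = 31.5 − 21.5 = 10.0 dB

10.0 dB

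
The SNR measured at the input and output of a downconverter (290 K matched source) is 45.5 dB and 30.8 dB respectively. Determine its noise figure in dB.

14.7 dB

NF (dB) = SNR_in(dB) − SNR_out(dB) when the source is at T₀
NF = 45.5 − 30.8 = 14.7 dB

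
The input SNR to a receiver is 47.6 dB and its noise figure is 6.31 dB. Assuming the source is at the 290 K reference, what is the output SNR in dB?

41.29 dB

By definition F = SNR_in/SNR_out, so in dB: SNR_out = SNR_in − NF
SNR_out = 47.6 − 6.31 = 41.29 dB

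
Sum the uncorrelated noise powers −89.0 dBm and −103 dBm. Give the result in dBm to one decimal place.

−88.8 dBm

Convert to linear, add, convert back:
P₁ = 1.26×10⁻¹² W, P₂ = 5.01×10⁻¹⁴ W
P_tot = 1.31×10⁻¹² W → 10 log₁₀(P_tot / 10⁻³) = −88.8 dBm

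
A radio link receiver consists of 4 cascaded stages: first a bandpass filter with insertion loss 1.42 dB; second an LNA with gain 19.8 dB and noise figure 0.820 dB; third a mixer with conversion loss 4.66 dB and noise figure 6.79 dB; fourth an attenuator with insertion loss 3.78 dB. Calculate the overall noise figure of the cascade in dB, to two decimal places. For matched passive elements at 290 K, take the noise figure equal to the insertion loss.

Convert to linear (a loss of L dB is a gain of −L dB): F_i = 10^(NF_i/10), G_i = 10^(G_i,dB/10)
  Stage 1: F_1 = 10^(1.42/10) = 1.387, G_1 = 10^(−1.42/10) = 0.7211
  Stage 2: F_2 = 10^(0.820/10) = 1.208, G_2 = 10^(19.8/10) = 95.50
  Stage 3: F_3 = 10^(6.79/10) = 4.775, G_3 = 10^(−4.66/10) = 0.3420
  Stage 4: F_4 = 10^(3.78/10) = 2.388, G_4 = 10^(−3.78/10) = 0.4188
Friis cascade:
  F = 1.387 + (1.208 − 1)/0.7211 + (4.775 − 1)/68.87 + (2.388 − 1)/23.55 = 1.789
NF = 10 log₁₀(1.789) = 2.53 dB

2.53 dB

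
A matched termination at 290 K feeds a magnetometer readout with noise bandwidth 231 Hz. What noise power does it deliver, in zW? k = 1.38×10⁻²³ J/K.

924 zW

P_n = kTB = 1.38×10⁻²³ × 290 × 2.31×10² = 9.24×10⁻¹⁹ W = 924 zW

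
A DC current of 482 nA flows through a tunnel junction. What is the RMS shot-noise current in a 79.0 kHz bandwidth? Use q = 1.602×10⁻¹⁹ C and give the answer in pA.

I_n = √(2qI·B)
2qI·B = 2 × 1.602×10⁻¹⁹ × 4.82×10⁻⁷ × 7.90×10⁴ = 1.22×10⁻²⁰ A²
I_n = √(1.22×10⁻²⁰) = 1.10×10⁻¹⁰ A = 110 pA

110 pA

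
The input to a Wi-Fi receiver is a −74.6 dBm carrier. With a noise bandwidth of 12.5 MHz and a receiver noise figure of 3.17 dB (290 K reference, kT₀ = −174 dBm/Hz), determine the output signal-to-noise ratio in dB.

25.3 dB

Noise floor: N = −174 + 10 log₁₀(B) + NF
10 log₁₀(1.25×10⁷) = 70.97 dB
N = −174 + 70.97 + 3.17 = −99.86 dBm
SNR = P_sig − N = −74.6 − (−99.86) = 25.26 dB → 25.3 dB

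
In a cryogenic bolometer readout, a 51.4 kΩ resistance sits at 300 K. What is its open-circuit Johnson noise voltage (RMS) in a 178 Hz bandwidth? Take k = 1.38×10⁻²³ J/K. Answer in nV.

V_n = √(4kTRB)
4kTRB = 4 × 1.38×10⁻²³ × 300 × 5.14×10⁴ × 1.78×10² = 1.52×10⁻¹³ V²
V_n = √(1.52×10⁻¹³) = 3.89×10⁻⁷ V = 389 nV

389 nV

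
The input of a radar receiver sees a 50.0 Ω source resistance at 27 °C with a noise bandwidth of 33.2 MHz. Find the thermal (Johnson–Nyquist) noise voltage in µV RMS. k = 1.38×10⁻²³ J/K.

T = 27 °C + 273.15 = 300.15 K
V_n = √(4kTRB)
4kTRB = 4 × 1.38×10⁻²³ × 300.15 × 5.00×10¹ × 3.32×10⁷ = 2.75×10⁻¹¹ V²
V_n = √(2.75×10⁻¹¹) = 5.24×10⁻⁶ V = 5.24 µV

5.24 µV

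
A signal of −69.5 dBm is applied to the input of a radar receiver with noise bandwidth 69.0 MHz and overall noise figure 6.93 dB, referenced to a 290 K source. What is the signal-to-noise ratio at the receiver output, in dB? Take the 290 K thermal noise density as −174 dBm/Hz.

19.2 dB

Noise floor: N = −174 + 10 log₁₀(B) + NF
10 log₁₀(6.90×10⁷) = 78.39 dB
N = −174 + 78.39 + 6.93 = −88.68 dBm
SNR = P_sig − N = −69.5 − (−88.68) = 19.18 dB → 19.2 dB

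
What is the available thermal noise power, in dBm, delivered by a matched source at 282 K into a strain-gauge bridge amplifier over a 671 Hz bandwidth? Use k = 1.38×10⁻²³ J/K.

P_n = kTB = 1.38×10⁻²³ × 282 × 6.71×10² = 2.61×10⁻¹⁸ W
In dBm: 10 log₁₀(2.61×10⁻¹⁸ / 10⁻³) = −145.8 dBm

−145.8 dBm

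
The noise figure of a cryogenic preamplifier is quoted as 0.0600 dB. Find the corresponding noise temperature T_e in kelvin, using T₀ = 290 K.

4.03 K

F = 10^(0.0600/10) = 1.01391
T_e = (F − 1)·T₀ = (1.01391 − 1) × 290 = 4.03 K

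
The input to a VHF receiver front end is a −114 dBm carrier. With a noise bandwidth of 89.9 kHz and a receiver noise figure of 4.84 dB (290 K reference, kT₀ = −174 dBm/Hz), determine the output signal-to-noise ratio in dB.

5.6 dB

Noise floor: N = −174 + 10 log₁₀(B) + NF
10 log₁₀(8.99×10⁴) = 49.54 dB
N = −174 + 49.54 + 4.84 = −119.62 dBm
SNR = P_sig − N = −114 − (−119.62) = 5.62 dB → 5.6 dB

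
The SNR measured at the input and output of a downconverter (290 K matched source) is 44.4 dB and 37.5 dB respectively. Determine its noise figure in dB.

6.9 dB

NF (dB) = SNR_in(dB) − SNR_out(dB) when the source is at T₀
NF = 44.4 − 37.5 = 6.9 dB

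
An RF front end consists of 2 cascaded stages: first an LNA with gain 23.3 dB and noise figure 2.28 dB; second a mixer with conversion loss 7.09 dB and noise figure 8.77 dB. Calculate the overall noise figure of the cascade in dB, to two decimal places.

2.36 dB

Convert to linear (a loss of L dB is a gain of −L dB): F_i = 10^(NF_i/10), G_i = 10^(G_i,dB/10)
  Stage 1: F_1 = 10^(2.28/10) = 1.690, G_1 = 10^(23.3/10) = 213.8
  Stage 2: F_2 = 10^(8.77/10) = 7.534, G_2 = 10^(−7.09/10) = 0.1954
Friis cascade:
  F = 1.690 + (7.534 − 1)/213.8 = 1.721
NF = 10 log₁₀(1.721) = 2.36 dB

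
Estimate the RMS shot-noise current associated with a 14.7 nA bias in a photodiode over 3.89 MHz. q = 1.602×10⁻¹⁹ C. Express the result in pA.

I_n = √(2qI·B)
2qI·B = 2 × 1.602×10⁻¹⁹ × 1.47×10⁻⁸ × 3.89×10⁶ = 1.83×10⁻²⁰ A²
I_n = √(1.83×10⁻²⁰) = 1.35×10⁻¹⁰ A = 135 pA

135 pA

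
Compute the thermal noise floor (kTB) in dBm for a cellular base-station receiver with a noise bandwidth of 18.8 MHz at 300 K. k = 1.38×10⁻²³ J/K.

P_n = kTB = 1.38×10⁻²³ × 300 × 1.88×10⁷ = 7.78×10⁻¹⁴ W
In dBm: 10 log₁₀(7.78×10⁻¹⁴ / 10⁻³) = −101.1 dBm

−101.1 dBm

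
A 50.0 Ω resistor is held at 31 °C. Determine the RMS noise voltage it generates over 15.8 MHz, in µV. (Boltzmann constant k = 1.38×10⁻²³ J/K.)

T = 31 °C + 273.15 = 304.15 K
V_n = √(4kTRB)
4kTRB = 4 × 1.38×10⁻²³ × 304.15 × 5.00×10¹ × 1.58×10⁷ = 1.33×10⁻¹¹ V²
V_n = √(1.33×10⁻¹¹) = 3.64×10⁻⁶ V = 3.64 µV

3.64 µV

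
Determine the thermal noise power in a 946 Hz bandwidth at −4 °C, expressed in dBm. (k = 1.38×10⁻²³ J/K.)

−144.5 dBm

T = −4 °C + 273.15 = 269.15 K
P_n = kTB = 1.38×10⁻²³ × 269.15 × 9.46×10² = 3.51×10⁻¹⁸ W
In dBm: 10 log₁₀(3.51×10⁻¹⁸ / 10⁻³) = −144.5 dBm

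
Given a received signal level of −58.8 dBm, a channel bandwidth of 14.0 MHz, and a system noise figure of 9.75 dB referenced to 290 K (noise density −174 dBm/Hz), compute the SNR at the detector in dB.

Noise floor: N = −174 + 10 log₁₀(B) + NF
10 log₁₀(1.40×10⁷) = 71.46 dB
N = −174 + 71.46 + 9.75 = −92.79 dBm
SNR = P_sig − N = −58.8 − (−92.79) = 33.99 dB → 34.0 dB

34.0 dB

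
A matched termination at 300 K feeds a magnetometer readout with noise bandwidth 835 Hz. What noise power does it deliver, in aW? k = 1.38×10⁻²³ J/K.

P_n = kTB = 1.38×10⁻²³ × 300 × 8.35×10² = 3.46×10⁻¹⁸ W = 3.46 aW

3.46 aW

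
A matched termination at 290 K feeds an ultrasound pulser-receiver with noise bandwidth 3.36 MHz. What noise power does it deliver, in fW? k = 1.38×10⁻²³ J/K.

P_n = kTB = 1.38×10⁻²³ × 290 × 3.36×10⁶ = 1.34×10⁻¹⁴ W = 13.4 fW

13.4 fW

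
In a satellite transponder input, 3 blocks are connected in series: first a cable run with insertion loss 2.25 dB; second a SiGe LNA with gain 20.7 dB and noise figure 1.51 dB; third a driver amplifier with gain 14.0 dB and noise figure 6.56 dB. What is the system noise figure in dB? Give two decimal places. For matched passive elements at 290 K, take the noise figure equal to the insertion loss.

Convert to linear (a loss of L dB is a gain of −L dB): F_i = 10^(NF_i/10), G_i = 10^(G_i,dB/10)
  Stage 1: F_1 = 10^(2.25/10) = 1.679, G_1 = 10^(−2.25/10) = 0.5957
  Stage 2: F_2 = 10^(1.51/10) = 1.416, G_2 = 10^(20.7/10) = 117.5
  Stage 3: F_3 = 10^(6.56/10) = 4.529, G_3 = 10^(14.0/10) = 25.12
Friis cascade:
  F = 1.679 + (1.416 − 1)/0.5957 + (4.529 − 1)/69.98 = 2.427
NF = 10 log₁₀(2.427) = 3.85 dB

3.85 dB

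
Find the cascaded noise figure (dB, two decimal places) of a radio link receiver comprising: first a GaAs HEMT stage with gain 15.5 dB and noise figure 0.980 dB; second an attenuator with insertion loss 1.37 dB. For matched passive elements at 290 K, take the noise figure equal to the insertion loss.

Convert to linear (a loss of L dB is a gain of −L dB): F_i = 10^(NF_i/10), G_i = 10^(G_i,dB/10)
  Stage 1: F_1 = 10^(0.980/10) = 1.253, G_1 = 10^(15.5/10) = 35.48
  Stage 2: F_2 = 10^(1.37/10) = 1.371, G_2 = 10^(−1.37/10) = 0.7295
Friis cascade:
  F = 1.253 + (1.371 − 1)/35.48 = 1.264
NF = 10 log₁₀(1.264) = 1.02 dB

1.02 dB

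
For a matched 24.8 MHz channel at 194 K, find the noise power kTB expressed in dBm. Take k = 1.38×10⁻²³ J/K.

−101.8 dBm

P_n = kTB = 1.38×10⁻²³ × 194 × 2.48×10⁷ = 6.64×10⁻¹⁴ W
In dBm: 10 log₁₀(6.64×10⁻¹⁴ / 10⁻³) = −101.8 dBm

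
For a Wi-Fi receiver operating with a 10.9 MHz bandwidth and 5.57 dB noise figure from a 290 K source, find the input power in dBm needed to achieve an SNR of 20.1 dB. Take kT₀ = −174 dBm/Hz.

Sensitivity = −174 + 10 log₁₀(B) + NF + SNR_min
= −174 + 70.37 + 5.57 + 20.1
= −77.96 dBm → −78.0 dBm

−78.0 dBm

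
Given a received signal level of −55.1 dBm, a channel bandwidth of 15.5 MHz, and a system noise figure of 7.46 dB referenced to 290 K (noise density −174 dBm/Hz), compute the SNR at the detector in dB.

Noise floor: N = −174 + 10 log₁₀(B) + NF
10 log₁₀(1.55×10⁷) = 71.9 dB
N = −174 + 71.9 + 7.46 = −94.64 dBm
SNR = P_sig − N = −55.1 − (−94.64) = 39.54 dB → 39.5 dB

39.5 dB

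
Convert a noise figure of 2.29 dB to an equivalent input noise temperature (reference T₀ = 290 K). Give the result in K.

201 K

F = 10^(2.29/10) = 1.69434
T_e = (F − 1)·T₀ = (1.69434 − 1) × 290 = 201 K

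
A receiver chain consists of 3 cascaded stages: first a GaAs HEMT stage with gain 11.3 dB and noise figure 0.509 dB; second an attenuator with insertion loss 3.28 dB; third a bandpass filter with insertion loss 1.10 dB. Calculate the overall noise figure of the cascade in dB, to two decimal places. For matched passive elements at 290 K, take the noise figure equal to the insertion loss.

Convert to linear (a loss of L dB is a gain of −L dB): F_i = 10^(NF_i/10), G_i = 10^(G_i,dB/10)
  Stage 1: F_1 = 10^(0.509/10) = 1.124, G_1 = 10^(11.3/10) = 13.49
  Stage 2: F_2 = 10^(3.28/10) = 2.128, G_2 = 10^(−3.28/10) = 0.4699
  Stage 3: F_3 = 10^(1.10/10) = 1.288, G_3 = 10^(−1.10/10) = 0.7762
Friis cascade:
  F = 1.124 + (2.128 − 1)/13.49 + (1.288 − 1)/6.339 = 1.253
NF = 10 log₁₀(1.253) = 0.98 dB

0.98 dB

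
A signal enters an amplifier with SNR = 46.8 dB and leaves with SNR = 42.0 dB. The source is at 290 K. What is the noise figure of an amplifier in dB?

4.8 dB

NF (dB) = SNR_in(dB) − SNR_out(dB) when the source is at T₀
NF = 46.8 − 42.0 = 4.8 dB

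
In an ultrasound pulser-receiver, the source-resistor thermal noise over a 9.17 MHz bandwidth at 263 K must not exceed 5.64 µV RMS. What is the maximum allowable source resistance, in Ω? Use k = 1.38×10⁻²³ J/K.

239 Ω

Johnson–Nyquist: V_n = √(4kTRB) ⇒ R = V_n² / (4kTB)
4kTB = 4 × 1.38×10⁻²³ × 263 × 9.17×10⁶ = 1.33×10⁻¹³
R = (5.64×10⁻⁶)² / 1.33×10⁻¹³ = 2.39×10² Ω = 239 Ω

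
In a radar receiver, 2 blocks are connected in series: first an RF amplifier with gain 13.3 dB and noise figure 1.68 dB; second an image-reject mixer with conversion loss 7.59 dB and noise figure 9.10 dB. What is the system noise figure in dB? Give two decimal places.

Convert to linear (a loss of L dB is a gain of −L dB): F_i = 10^(NF_i/10), G_i = 10^(G_i,dB/10)
  Stage 1: F_1 = 10^(1.68/10) = 1.472, G_1 = 10^(13.3/10) = 21.38
  Stage 2: F_2 = 10^(9.10/10) = 8.128, G_2 = 10^(−7.59/10) = 0.1742
Friis cascade:
  F = 1.472 + (8.128 − 1)/21.38 = 1.806
NF = 10 log₁₀(1.806) = 2.57 dB

2.57 dB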